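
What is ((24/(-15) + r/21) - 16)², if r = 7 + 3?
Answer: 3232804/11025 ≈ 293.22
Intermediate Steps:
r = 10
((24/(-15) + r/21) - 16)² = ((24/(-15) + 10/21) - 16)² = ((24*(-1/15) + 10*(1/21)) - 16)² = ((-8/5 + 10/21) - 16)² = (-118/105 - 16)² = (-1798/105)² = 3232804/11025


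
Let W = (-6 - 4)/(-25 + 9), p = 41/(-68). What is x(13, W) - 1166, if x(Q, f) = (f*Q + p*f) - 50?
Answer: -657289/544 ≈ -1208.3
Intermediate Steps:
p = -41/68 (p = 41*(-1/68) = -41/68 ≈ -0.60294)
W = 5/8 (W = -10/(-16) = -10*(-1/16) = 5/8 ≈ 0.62500)
x(Q, f) = -50 - 41*f/68 + Q*f (x(Q, f) = (f*Q - 41*f/68) - 50 = (Q*f - 41*f/68) - 50 = (-41*f/68 + Q*f) - 50 = -50 - 41*f/68 + Q*f)
x(13, W) - 1166 = (-50 - 41/68*5/8 + 13*(5/8)) - 1166 = (-50 - 205/544 + 65/8) - 1166 = -22985/544 - 1166 = -657289/544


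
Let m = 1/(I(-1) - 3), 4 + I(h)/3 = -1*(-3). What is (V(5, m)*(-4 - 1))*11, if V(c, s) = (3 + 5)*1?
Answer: -440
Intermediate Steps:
I(h) = -3 (I(h) = -12 + 3*(-1*(-3)) = -12 + 3*3 = -12 + 9 = -3)
m = -⅙ (m = 1/(-3 - 3) = 1/(-6) = -⅙ ≈ -0.16667)
V(c, s) = 8 (V(c, s) = 8*1 = 8)
(V(5, m)*(-4 - 1))*11 = (8*(-4 - 1))*11 = (8*(-5))*11 = -40*11 = -440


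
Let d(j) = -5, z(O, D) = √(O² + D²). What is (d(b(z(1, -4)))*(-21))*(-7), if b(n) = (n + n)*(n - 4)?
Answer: -735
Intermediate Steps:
z(O, D) = √(D² + O²)
b(n) = 2*n*(-4 + n) (b(n) = (2*n)*(-4 + n) = 2*n*(-4 + n))
(d(b(z(1, -4)))*(-21))*(-7) = -5*(-21)*(-7) = 105*(-7) = -735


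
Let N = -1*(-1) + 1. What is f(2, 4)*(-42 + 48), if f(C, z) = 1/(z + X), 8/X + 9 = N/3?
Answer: 75/38 ≈ 1.9737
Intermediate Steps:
N = 2 (N = 1 + 1 = 2)
X = -24/25 (X = 8/(-9 + 2/3) = 8/(-25/3) = 8*(-3/25) = -24/25 ≈ -0.96000)
f(C, z) = 1/(-24/25 + z) (f(C, z) = 1/(z - 24/25) = 1/(-24/25 + z))
f(2, 4)*(-42 + 48) = (25/(-24 + 25*4))*(-42 + 48) = (25/(-24 + 100))*6 = (25/76)*6 = 75/38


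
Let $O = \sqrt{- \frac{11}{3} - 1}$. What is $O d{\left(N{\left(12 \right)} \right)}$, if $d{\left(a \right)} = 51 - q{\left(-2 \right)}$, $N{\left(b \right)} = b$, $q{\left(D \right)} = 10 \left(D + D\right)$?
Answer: $\frac{91 i \sqrt{42}}{3} \approx 196.58 i$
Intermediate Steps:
$q{\left(D \right)} = 20 D$ ($q{\left(D \right)} = 10 \cdot 2 D = 20 D$)
$d{\left(a \right)} = 91$ ($d{\left(a \right)} = 51 - 20 \left(-2\right) = 51 - -40 = 51 + 40 = 91$)
$O = \frac{i \sqrt{42}}{3}$ ($O = \sqrt{\left(-11\right) \frac{1}{3} - 1} = \sqrt{- \frac{11}{3} - 1} = \sqrt{- \frac{14}{3}} = \frac{i \sqrt{42}}{3} \approx 2.1602 i$)
$O d{\left(N{\left(12 \right)} \right)} = \frac{i \sqrt{42}}{3} \cdot 91 = \frac{91 i \sqrt{42}}{3}$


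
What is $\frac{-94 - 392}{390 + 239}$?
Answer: $- \frac{486}{629} \approx -0.77265$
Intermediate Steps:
$\frac{-94 - 392}{390 + 239} = - \frac{486}{629}$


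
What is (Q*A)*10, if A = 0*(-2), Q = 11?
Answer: 0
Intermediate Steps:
A = 0
(Q*A)*10 = (11*0)*10 = 0*10 = 0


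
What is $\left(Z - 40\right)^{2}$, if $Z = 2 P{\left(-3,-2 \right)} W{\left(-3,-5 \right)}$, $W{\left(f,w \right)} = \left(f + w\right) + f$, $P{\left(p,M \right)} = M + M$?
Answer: $2304$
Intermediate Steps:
$P{\left(p,M \right)} = 2 M$
$W{\left(f,w \right)} = w + 2 f$
$Z = 88$ ($Z = 2 \cdot 2 \left(-2\right) \left(-5 + 2 \left(-3\right)\right) = 2 \left(-4\right) \left(-5 - 6\right) = \left(-8\right) \left(-11\right) = 88$)
$\left(Z - 40\right)^{2} = \left(88 - 40\right)^{2} = 48^{2} = 2304$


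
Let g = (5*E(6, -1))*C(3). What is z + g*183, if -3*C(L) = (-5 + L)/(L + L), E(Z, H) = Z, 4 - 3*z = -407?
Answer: 747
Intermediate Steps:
z = 137 (z = 4/3 - ⅓*(-407) = 4/3 + 407/3 = 137)
C(L) = -(-5 + L)/(6*L) (C(L) = -(-5 + L)/(3*(L + L)) = -(-5 + L)/(3*(2*L)) = -(-5 + L)*1/(2*L)/3 = -(-5 + L)/(6*L))
g = 10/3 (g = (5*6)*((⅙)*(5 - 1*3)/3) = 30*((⅙)*(⅓)*(5 - 3)) = 30*((⅙)*(⅓)*2) = 30*(⅑) = 10/3 ≈ 3.3333)
z + g*183 = 137 + (10/3)*183 = 137 + 610 = 747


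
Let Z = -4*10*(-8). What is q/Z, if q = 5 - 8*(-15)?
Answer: 25/64 ≈ 0.39063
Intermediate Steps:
Z = 320 (Z = -40*(-8) = 320)
q = 125 (q = 5 + 120 = 125)
q/Z = 125/320 = 125*(1/320) = 25/64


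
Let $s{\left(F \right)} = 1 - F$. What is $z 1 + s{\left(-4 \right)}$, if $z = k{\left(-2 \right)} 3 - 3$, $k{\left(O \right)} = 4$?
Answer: $14$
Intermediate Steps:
$z = 9$ ($z = 4 \cdot 3 - 3 = 12 - 3 = 9$)
$z 1 + s{\left(-4 \right)} = 9 \cdot 1 + \left(1 - -4\right) = 9 + \left(1 + 4\right) = 9 + 5 = 14$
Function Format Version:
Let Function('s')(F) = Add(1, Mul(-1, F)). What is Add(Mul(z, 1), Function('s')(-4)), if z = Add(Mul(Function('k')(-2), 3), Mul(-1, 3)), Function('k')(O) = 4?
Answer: 14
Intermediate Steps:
z = 9 (z = Add(Mul(4, 3), Mul(-1, 3)) = Add(12, -3) = 9)
Add(Mul(z, 1), Function('s')(-4)) = Add(Mul(9, 1), Add(1, Mul(-1, -4))) = Add(9, Add(1, 4)) = Add(9, 5) = 14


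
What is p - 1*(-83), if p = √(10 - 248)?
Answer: 83 + I*√238 ≈ 83.0 + 15.427*I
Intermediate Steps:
p = I*√238 (p = √(-238) = I*√238 ≈ 15.427*I)
p - 1*(-83) = I*√238 - 1*(-83) = I*√238 + 83 = 83 + I*√238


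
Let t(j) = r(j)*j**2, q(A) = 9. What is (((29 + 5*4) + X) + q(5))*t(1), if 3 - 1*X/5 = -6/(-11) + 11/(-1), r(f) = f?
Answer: 1378/11 ≈ 125.27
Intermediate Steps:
X = 740/11 (X = 15 - 5*(-6/(-11) + 11/(-1)) = 15 - 5*(-6*(-1/11) + 11*(-1)) = 15 - 5*(6/11 - 11) = 15 - 5*(-115/11) = 15 + 575/11 = 740/11 ≈ 67.273)
t(j) = j**3 (t(j) = j*j**2 = j**3)
(((29 + 5*4) + X) + q(5))*t(1) = (((29 + 5*4) + 740/11) + 9)*1**3 = (((29 + 20) + 740/11) + 9)*1 = ((49 + 740/11) + 9)*1 = (1279/11 + 9)*1 = (1378/11)*1 = 1378/11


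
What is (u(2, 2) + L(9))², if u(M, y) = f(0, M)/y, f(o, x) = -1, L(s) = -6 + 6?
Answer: ¼ ≈ 0.25000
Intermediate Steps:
L(s) = 0
u(M, y) = -1/y
(u(2, 2) + L(9))² = (-1/2 + 0)² = (-1*½ + 0)² = (-½ + 0)² = (-½)² = ¼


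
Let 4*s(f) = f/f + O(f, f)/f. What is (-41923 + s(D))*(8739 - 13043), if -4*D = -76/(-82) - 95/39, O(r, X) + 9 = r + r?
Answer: 435447646196/2413 ≈ 1.8046e+8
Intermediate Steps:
O(r, X) = -9 + 2*r (O(r, X) = -9 + (r + r) = -9 + 2*r)
D = 2413/6396 (D = -(-76/(-82) - 95/39)/4 = -(-76*(-1/82) - 95*1/39)/4 = -(38/41 - 95/39)/4 = -1/4*(-2413/1599) = 2413/6396 ≈ 0.37727)
s(f) = 1/4 + (-9 + 2*f)/(4*f) (s(f) = (f/f + (-9 + 2*f)/f)/4 = (1 + (-9 + 2*f)/f)/4 = 1/4 + (-9 + 2*f)/(4*f))
(-41923 + s(D))*(8739 - 13043) = (-41923 + 3*(-3 + 2413/6396)/(4*(2413/6396)))*(8739 - 13043) = (-41923 + (3/4)*(6396/2413)*(-16775/6396))*(-4304) = (-41923 - 50325/9652)*(-4304) = -404691121/9652*(-4304) = 435447646196/2413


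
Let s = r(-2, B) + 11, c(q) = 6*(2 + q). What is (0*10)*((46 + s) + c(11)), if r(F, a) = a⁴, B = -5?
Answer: 0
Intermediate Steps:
c(q) = 12 + 6*q
s = 636 (s = (-5)⁴ + 11 = 625 + 11 = 636)
(0*10)*((46 + s) + c(11)) = (0*10)*((46 + 636) + (12 + 6*11)) = 0*(682 + (12 + 66)) = 0*(682 + 78) = 0*760 = 0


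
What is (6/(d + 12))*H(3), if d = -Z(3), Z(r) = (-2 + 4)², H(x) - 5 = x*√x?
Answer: 15/4 + 9*√3/4 ≈ 7.6471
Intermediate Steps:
H(x) = 5 + x^(3/2) (H(x) = 5 + x*√x = 5 + x^(3/2))
Z(r) = 4 (Z(r) = 2² = 4)
d = -4 (d = -1*4 = -4)
(6/(d + 12))*H(3) = (6/(-4 + 12))*(5 + 3^(3/2)) = (6/8)*(5 + 3*√3) = ((⅛)*6)*(5 + 3*√3) = 3*(5 + 3*√3)/4 = 15/4 + 9*√3/4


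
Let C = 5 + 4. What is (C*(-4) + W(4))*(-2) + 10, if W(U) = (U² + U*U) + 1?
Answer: 16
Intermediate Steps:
C = 9
W(U) = 1 + 2*U² (W(U) = (U² + U²) + 1 = 2*U² + 1 = 1 + 2*U²)
(C*(-4) + W(4))*(-2) + 10 = (9*(-4) + (1 + 2*4²))*(-2) + 10 = (-36 + (1 + 2*16))*(-2) + 10 = (-36 + (1 + 32))*(-2) + 10 = (-36 + 33)*(-2) + 10 = -3*(-2) + 10 = 6 + 10 = 16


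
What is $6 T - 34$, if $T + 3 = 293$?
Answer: $1706$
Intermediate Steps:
$T = 290$ ($T = -3 + 293 = 290$)
$6 T - 34 = 6 \cdot 290 - 34 = 1740 - 34 = 1706$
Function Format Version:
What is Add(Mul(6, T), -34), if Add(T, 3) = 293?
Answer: 1706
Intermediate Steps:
T = 290 (T = Add(-3, 293) = 290)
Add(Mul(6, T), -34) = Add(Mul(6, 290), -34) = Add(1740, -34) = 1706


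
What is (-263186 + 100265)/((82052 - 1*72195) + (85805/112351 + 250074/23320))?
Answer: -19402597507260/1175258482537 ≈ -16.509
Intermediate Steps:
(-263186 + 100265)/((82052 - 1*72195) + (85805/112351 + 250074/23320)) = -162921/((82052 - 72195) + (85805*(1/112351) + 250074*(1/23320))) = -162921/(9857 + (85805/112351 + 11367/1060)) = -162921/(9857 + 1368047117/119092060) = -162921/1175258482537/119092060 = -162921*119092060/1175258482537 = -19402597507260/1175258482537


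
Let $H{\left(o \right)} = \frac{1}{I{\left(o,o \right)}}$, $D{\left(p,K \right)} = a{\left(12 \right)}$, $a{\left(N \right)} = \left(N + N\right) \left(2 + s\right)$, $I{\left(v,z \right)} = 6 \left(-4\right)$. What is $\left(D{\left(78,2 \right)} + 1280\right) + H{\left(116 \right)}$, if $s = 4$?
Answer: $\frac{34175}{24} \approx 1424.0$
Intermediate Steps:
$I{\left(v,z \right)} = -24$
$a{\left(N \right)} = 12 N$ ($a{\left(N \right)} = \left(N + N\right) \left(2 + 4\right) = 2 N 6 = 12 N$)
$D{\left(p,K \right)} = 144$ ($D{\left(p,K \right)} = 12 \cdot 12 = 144$)
$H{\left(o \right)} = - \frac{1}{24}$ ($H{\left(o \right)} = \frac{1}{-24} = - \frac{1}{24}$)
$\left(D{\left(78,2 \right)} + 1280\right) + H{\left(116 \right)} = \left(144 + 1280\right) - \frac{1}{24} = 1424 - \frac{1}{24} = \frac{34175}{24}$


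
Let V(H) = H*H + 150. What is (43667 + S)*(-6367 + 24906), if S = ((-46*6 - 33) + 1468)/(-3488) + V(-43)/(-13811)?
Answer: 38997477648658505/48172768 ≈ 8.0953e+8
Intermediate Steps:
V(H) = 150 + H² (V(H) = H² + 150 = 150 + H²)
S = -22979461/48172768 (S = ((-46*6 - 33) + 1468)/(-3488) + (150 + (-43)²)/(-13811) = ((-276 - 33) + 1468)*(-1/3488) + (150 + 1849)*(-1/13811) = (-309 + 1468)*(-1/3488) + 1999*(-1/13811) = 1159*(-1/3488) - 1999/13811 = -1159/3488 - 1999/13811 = -22979461/48172768 ≈ -0.47702)
(43667 + S)*(-6367 + 24906) = (43667 - 22979461/48172768)*(-6367 + 24906) = (2103537280795/48172768)*18539 = 38997477648658505/48172768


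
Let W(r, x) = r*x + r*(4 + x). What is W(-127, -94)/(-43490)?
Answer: -11684/21745 ≈ -0.53732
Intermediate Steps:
W(-127, -94)/(-43490) = (2*(-127)*(2 - 94))/(-43490) = (2*(-127)*(-92))*(-1/43490) = 23368*(-1/43490) = -11684/21745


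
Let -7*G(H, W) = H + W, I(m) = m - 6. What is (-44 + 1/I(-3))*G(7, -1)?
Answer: 794/21 ≈ 37.810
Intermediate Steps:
I(m) = -6 + m
G(H, W) = -H/7 - W/7 (G(H, W) = -(H + W)/7 = -H/7 - W/7)
(-44 + 1/I(-3))*G(7, -1) = (-44 + 1/(-6 - 3))*(-1/7*7 - 1/7*(-1)) = (-44 + 1/(-9))*(-1 + 1/7) = (-44 - 1/9)*(-6/7) = -397/9*(-6/7) = 794/21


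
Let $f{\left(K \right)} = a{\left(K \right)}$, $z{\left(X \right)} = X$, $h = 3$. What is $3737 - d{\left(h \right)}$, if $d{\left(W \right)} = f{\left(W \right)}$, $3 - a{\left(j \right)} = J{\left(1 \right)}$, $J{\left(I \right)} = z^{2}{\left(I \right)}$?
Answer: $3735$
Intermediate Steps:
$J{\left(I \right)} = I^{2}$
$a{\left(j \right)} = 2$ ($a{\left(j \right)} = 3 - 1^{2} = 3 - 1 = 2$)
$f{\left(K \right)} = 2$
$d{\left(W \right)} = 2$
$3737 - d{\left(h \right)} = 3737 - 2 = 3735$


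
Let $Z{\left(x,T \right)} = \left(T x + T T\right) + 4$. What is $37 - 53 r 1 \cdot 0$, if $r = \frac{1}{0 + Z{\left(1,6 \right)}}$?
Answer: $37$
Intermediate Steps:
$Z{\left(x,T \right)} = 4 + T^{2} + T x$ ($Z{\left(x,T \right)} = \left(T x + T^{2}\right) + 4 = \left(T^{2} + T x\right) + 4 = 4 + T^{2} + T x$)
$r = \frac{1}{46}$ ($r = \frac{1}{0 + \left(4 + 6^{2} + 6 \cdot 1\right)} = \frac{1}{0 + \left(4 + 36 + 6\right)} = \frac{1}{0 + 46} = \frac{1}{46} \approx 0.021739$)
$37 - 53 r 1 \cdot 0 = 37 - 53 \frac{1 \cdot 0}{46} = 37 - 53 \cdot \frac{1}{46} \cdot 0 = 37 - 0 = 37 + 0 = 37$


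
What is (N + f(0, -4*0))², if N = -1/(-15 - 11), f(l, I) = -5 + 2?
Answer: 5929/676 ≈ 8.7707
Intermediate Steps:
f(l, I) = -3
N = 1/26 (N = -1/(-26) = -1*(-1/26) = 1/26 ≈ 0.038462)
(N + f(0, -4*0))² = (1/26 - 3)² = (-77/26)² = 5929/676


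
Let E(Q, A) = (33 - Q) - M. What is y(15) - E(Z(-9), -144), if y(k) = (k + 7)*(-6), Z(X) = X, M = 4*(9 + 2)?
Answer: -130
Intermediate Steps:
M = 44 (M = 4*11 = 44)
E(Q, A) = -11 - Q (E(Q, A) = (33 - Q) - 1*44 = (33 - Q) - 44 = -11 - Q)
y(k) = -42 - 6*k (y(k) = (7 + k)*(-6) = -42 - 6*k)
y(15) - E(Z(-9), -144) = (-42 - 6*15) - (-11 - 1*(-9)) = (-42 - 90) - (-11 + 9) = -132 - 1*(-2) = -132 + 2 = -130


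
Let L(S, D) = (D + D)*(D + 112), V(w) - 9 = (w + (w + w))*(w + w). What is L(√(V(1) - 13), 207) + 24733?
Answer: 156799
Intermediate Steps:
V(w) = 9 + 6*w² (V(w) = 9 + (w + (w + w))*(w + w) = 9 + (w + 2*w)*(2*w) = 9 + (3*w)*(2*w) = 9 + 6*w²)
L(S, D) = 2*D*(112 + D) (L(S, D) = (2*D)*(112 + D) = 2*D*(112 + D))
L(√(V(1) - 13), 207) + 24733 = 2*207*(112 + 207) + 24733 = 2*207*319 + 24733 = 132066 + 24733 = 156799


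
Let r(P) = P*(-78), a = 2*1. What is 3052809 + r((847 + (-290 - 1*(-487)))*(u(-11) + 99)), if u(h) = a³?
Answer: -5660415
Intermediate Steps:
a = 2
u(h) = 8 (u(h) = 2³ = 8)
r(P) = -78*P
3052809 + r((847 + (-290 - 1*(-487)))*(u(-11) + 99)) = 3052809 - 78*(847 + (-290 - 1*(-487)))*(8 + 99) = 3052809 - 78*(847 + (-290 + 487))*107 = 3052809 - 78*(847 + 197)*107 = 3052809 - 81432*107 = 3052809 - 78*111708 = 3052809 - 8713224 = -5660415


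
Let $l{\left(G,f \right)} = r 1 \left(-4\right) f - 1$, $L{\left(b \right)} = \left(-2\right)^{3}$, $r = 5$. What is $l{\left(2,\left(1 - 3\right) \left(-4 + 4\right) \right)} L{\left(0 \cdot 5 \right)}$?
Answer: $8$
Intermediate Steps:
$L{\left(b \right)} = -8$
$l{\left(G,f \right)} = -1 - 20 f$ ($l{\left(G,f \right)} = 5 \cdot 1 \left(-4\right) f - 1 = 5 \left(-4\right) f - 1 = - 20 f - 1 = -1 - 20 f$)
$l{\left(2,\left(1 - 3\right) \left(-4 + 4\right) \right)} L{\left(0 \cdot 5 \right)} = \left(-1 - 20 \left(1 - 3\right) \left(-4 + 4\right)\right) \left(-8\right) = \left(-1 - 20 \left(\left(-2\right) 0\right)\right) \left(-8\right) = \left(-1 - 0\right) \left(-8\right) = \left(-1 + 0\right) \left(-8\right) = \left(-1\right) \left(-8\right) = 8$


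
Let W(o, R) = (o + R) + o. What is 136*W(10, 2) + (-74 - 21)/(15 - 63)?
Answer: 143711/48 ≈ 2994.0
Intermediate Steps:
W(o, R) = R + 2*o (W(o, R) = (R + o) + o = R + 2*o)
136*W(10, 2) + (-74 - 21)/(15 - 63) = 136*(2 + 2*10) + (-74 - 21)/(15 - 63) = 136*(2 + 20) - 95/(-48) = 136*22 - 95*(-1/48) = 2992 + 95/48 = 143711/48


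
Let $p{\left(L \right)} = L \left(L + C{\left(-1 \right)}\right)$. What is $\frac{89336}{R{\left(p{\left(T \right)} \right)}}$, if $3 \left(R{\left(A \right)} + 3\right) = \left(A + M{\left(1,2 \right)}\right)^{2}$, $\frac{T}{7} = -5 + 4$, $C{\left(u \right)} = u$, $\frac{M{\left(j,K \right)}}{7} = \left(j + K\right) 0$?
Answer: $\frac{268008}{3127} \approx 85.708$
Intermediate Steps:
$M{\left(j,K \right)} = 0$ ($M{\left(j,K \right)} = 7 \left(j + K\right) 0 = 7 \left(K + j\right) 0 = 7 \cdot 0 = 0$)
$T = -7$ ($T = 7 \left(-5 + 4\right) = 7 \left(-1\right) = -7$)
$p{\left(L \right)} = L \left(-1 + L\right)$ ($p{\left(L \right)} = L \left(L - 1\right) = L \left(-1 + L\right)$)
$R{\left(A \right)} = -3 + \frac{A^{2}}{3}$ ($R{\left(A \right)} = -3 + \frac{\left(A + 0\right)^{2}}{3} = -3 + \frac{A^{2}}{3}$)
$\frac{89336}{R{\left(p{\left(T \right)} \right)}} = \frac{89336}{-3 + \frac{\left(- 7 \left(-1 - 7\right)\right)^{2}}{3}} = \frac{89336}{-3 + \frac{\left(\left(-7\right) \left(-8\right)\right)^{2}}{3}} = \frac{89336}{-3 + \frac{56^{2}}{3}} = \frac{89336}{-3 + \frac{1}{3} \cdot 3136} = \frac{89336}{-3 + \frac{3136}{3}} = \frac{89336}{\frac{3127}{3}} = 89336 \cdot \frac{3}{3127} = \frac{268008}{3127}$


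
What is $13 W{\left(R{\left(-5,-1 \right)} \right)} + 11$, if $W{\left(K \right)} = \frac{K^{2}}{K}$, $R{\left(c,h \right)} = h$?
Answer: $-2$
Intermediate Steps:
$W{\left(K \right)} = K$
$13 W{\left(R{\left(-5,-1 \right)} \right)} + 11 = 13 \left(-1\right) + 11 = -13 + 11 = -2$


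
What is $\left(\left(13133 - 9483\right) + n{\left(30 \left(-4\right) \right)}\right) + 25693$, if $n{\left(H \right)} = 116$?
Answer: $29459$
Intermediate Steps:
$\left(\left(13133 - 9483\right) + n{\left(30 \left(-4\right) \right)}\right) + 25693 = \left(\left(13133 - 9483\right) + 116\right) + 25693 = \left(3650 + 116\right) + 25693 = 3766 + 25693 = 29459$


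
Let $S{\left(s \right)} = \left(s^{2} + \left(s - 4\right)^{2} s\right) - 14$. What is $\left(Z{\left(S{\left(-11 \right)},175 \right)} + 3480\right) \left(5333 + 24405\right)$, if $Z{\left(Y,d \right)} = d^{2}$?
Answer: $1014214490$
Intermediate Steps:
$S{\left(s \right)} = -14 + s^{2} + s \left(-4 + s\right)^{2}$ ($S{\left(s \right)} = \left(s^{2} + \left(-4 + s\right)^{2} s\right) - 14 = \left(s^{2} + s \left(-4 + s\right)^{2}\right) - 14 = -14 + s^{2} + s \left(-4 + s\right)^{2}$)
$\left(Z{\left(S{\left(-11 \right)},175 \right)} + 3480\right) \left(5333 + 24405\right) = \left(175^{2} + 3480\right) \left(5333 + 24405\right) = \left(30625 + 3480\right) 29738 = 34105 \cdot 29738 = 1014214490$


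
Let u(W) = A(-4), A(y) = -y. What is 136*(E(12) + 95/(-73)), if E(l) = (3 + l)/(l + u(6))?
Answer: -7225/146 ≈ -49.486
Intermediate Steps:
u(W) = 4 (u(W) = -1*(-4) = 4)
E(l) = (3 + l)/(4 + l) (E(l) = (3 + l)/(l + 4) = (3 + l)/(4 + l))
136*(E(12) + 95/(-73)) = 136*((3 + 12)/(4 + 12) + 95/(-73)) = 136*(15/16 + 95*(-1/73)) = 136*((1/16)*15 - 95/73) = 136*(15/16 - 95/73) = 136*(-425/1168) = -7225/146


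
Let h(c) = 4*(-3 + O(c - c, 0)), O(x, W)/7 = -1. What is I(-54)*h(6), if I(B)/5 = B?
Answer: 10800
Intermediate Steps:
O(x, W) = -7 (O(x, W) = 7*(-1) = -7)
I(B) = 5*B
h(c) = -40 (h(c) = 4*(-3 - 7) = 4*(-10) = -40)
I(-54)*h(6) = (5*(-54))*(-40) = -270*(-40) = 10800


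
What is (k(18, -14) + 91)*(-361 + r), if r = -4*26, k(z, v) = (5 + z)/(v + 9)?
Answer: -40176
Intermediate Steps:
k(z, v) = (5 + z)/(9 + v)
r = -104
(k(18, -14) + 91)*(-361 + r) = ((5 + 18)/(9 - 14) + 91)*(-361 - 104) = (23/(-5) + 91)*(-465) = (-⅕*23 + 91)*(-465) = (-23/5 + 91)*(-465) = (432/5)*(-465) = -40176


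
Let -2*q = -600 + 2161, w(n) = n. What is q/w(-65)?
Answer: 1561/130 ≈ 12.008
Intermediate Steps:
q = -1561/2 (q = -(-600 + 2161)/2 = -½*1561 = -1561/2 ≈ -780.50)
q/w(-65) = -1561/2/(-65) = -1561/2*(-1/65) = 1561/130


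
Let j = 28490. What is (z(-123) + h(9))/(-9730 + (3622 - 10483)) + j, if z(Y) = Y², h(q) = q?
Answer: 472662452/16591 ≈ 28489.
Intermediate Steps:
(z(-123) + h(9))/(-9730 + (3622 - 10483)) + j = ((-123)² + 9)/(-9730 + (3622 - 10483)) + 28490 = (15129 + 9)/(-9730 - 6861) + 28490 = 15138/(-16591) + 28490 = 15138*(-1/16591) + 28490 = -15138/16591 + 28490 = 472662452/16591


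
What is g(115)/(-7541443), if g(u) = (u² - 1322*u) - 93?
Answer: 138898/7541443 ≈ 0.018418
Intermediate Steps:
g(u) = -93 + u² - 1322*u
g(115)/(-7541443) = (-93 + 115² - 1322*115)/(-7541443) = (-93 + 13225 - 152030)*(-1/7541443) = -138898*(-1/7541443) = 138898/7541443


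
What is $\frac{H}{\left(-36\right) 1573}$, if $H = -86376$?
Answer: $\frac{7198}{4719} \approx 1.5253$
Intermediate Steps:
$\frac{H}{\left(-36\right) 1573} = - \frac{86376}{\left(-36\right) 1573} = - \frac{86376}{-56628} = \left(-86376\right) \left(- \frac{1}{56628}\right) = \frac{7198}{4719}$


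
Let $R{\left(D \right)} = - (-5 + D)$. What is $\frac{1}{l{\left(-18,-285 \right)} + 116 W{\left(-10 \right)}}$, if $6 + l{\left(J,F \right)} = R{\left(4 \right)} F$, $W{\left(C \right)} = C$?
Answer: $- \frac{1}{1451} \approx -0.00068918$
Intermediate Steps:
$R{\left(D \right)} = 5 - D$
$l{\left(J,F \right)} = -6 + F$ ($l{\left(J,F \right)} = -6 + \left(5 - 4\right) F = -6 + 1 F = -6 + F$)
$\frac{1}{l{\left(-18,-285 \right)} + 116 W{\left(-10 \right)}} = \frac{1}{\left(-6 - 285\right) + 116 \left(-10\right)} = \frac{1}{-291 - 1160} = \frac{1}{-1451} = - \frac{1}{1451}$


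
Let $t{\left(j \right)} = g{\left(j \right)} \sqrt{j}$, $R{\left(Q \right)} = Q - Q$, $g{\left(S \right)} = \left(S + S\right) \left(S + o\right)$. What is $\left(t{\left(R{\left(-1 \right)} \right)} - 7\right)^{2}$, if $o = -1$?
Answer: $49$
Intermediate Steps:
$g{\left(S \right)} = 2 S \left(-1 + S\right)$ ($g{\left(S \right)} = \left(S + S\right) \left(S - 1\right) = 2 S \left(-1 + S\right)$)
$R{\left(Q \right)} = 0$
$t{\left(j \right)} = 2 j^{\frac{3}{2}} \left(-1 + j\right)$ ($t{\left(j \right)} = 2 j \left(-1 + j\right) \sqrt{j} = 2 j^{\frac{3}{2}} \left(-1 + j\right)$)
$\left(t{\left(R{\left(-1 \right)} \right)} - 7\right)^{2} = \left(2 \cdot 0^{\frac{3}{2}} \left(-1 + 0\right) - 7\right)^{2} = \left(2 \cdot 0 \left(-1\right) - 7\right)^{2} = \left(0 - 7\right)^{2} = \left(-7\right)^{2} = 49$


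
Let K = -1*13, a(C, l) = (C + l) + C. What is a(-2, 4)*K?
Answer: 0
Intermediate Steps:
a(C, l) = l + 2*C
K = -13
a(-2, 4)*K = (4 + 2*(-2))*(-13) = (4 - 4)*(-13) = 0*(-13) = 0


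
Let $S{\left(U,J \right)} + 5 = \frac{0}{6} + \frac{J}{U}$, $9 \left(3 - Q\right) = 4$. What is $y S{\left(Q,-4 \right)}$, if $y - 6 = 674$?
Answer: $- \frac{102680}{23} \approx -4464.3$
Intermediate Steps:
$Q = \frac{23}{9}$ ($Q = 3 - \frac{4}{9} = \frac{23}{9} \approx 2.5556$)
$S{\left(U,J \right)} = -5 + \frac{J}{U}$ ($S{\left(U,J \right)} = -5 + \left(\frac{0}{6} + \frac{J}{U}\right) = -5 + \left(0 \cdot \frac{1}{6} + \frac{J}{U}\right) = -5 + \left(0 + \frac{J}{U}\right) = -5 + \frac{J}{U}$)
$y = 680$ ($y = 6 + 674 = 680$)
$y S{\left(Q,-4 \right)} = 680 \left(-5 - \frac{4}{\frac{23}{9}}\right) = 680 \left(-5 - \frac{36}{23}\right) = 680 \left(- \frac{151}{23}\right) = - \frac{102680}{23}$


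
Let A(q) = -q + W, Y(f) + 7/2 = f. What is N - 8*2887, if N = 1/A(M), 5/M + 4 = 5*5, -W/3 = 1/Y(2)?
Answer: -854531/37 ≈ -23095.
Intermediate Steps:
Y(f) = -7/2 + f
W = 2 (W = -3/(-7/2 + 2) = -3/(-3/2) = -3*(-⅔) = 2)
M = 5/21 (M = 5/(-4 + 5*5) = 5/(-4 + 25) = 5/21 ≈ 0.23810)
A(q) = 2 - q (A(q) = -q + 2 = 2 - q)
N = 21/37 (N = 1/(2 - 1*5/21) = 1/(2 - 5/21) = 1/(37/21) = 21/37 ≈ 0.56757)
N - 8*2887 = 21/37 - 8*2887 = 21/37 - 23096 = -854531/37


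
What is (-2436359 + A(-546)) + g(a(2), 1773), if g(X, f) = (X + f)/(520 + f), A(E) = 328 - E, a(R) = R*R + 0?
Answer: -5584565328/2293 ≈ -2.4355e+6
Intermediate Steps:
a(R) = R² (a(R) = R² + 0 = R²)
g(X, f) = (X + f)/(520 + f)
(-2436359 + A(-546)) + g(a(2), 1773) = (-2436359 + (328 - 1*(-546))) + (2² + 1773)/(520 + 1773) = (-2436359 + (328 + 546)) + (4 + 1773)/2293 = (-2436359 + 874) + (1/2293)*1777 = -2435485 + 1777/2293 = -5584565328/2293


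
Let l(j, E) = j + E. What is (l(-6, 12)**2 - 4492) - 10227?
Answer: -14683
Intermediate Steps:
l(j, E) = E + j
(l(-6, 12)**2 - 4492) - 10227 = ((12 - 6)**2 - 4492) - 10227 = (6**2 - 4492) - 10227 = (36 - 4492) - 10227 = -4456 - 10227 = -14683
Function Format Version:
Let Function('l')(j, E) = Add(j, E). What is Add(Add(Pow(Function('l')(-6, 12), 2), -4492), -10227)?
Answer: -14683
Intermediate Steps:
Function('l')(j, E) = Add(E, j)
Add(Add(Pow(Function('l')(-6, 12), 2), -4492), -10227) = Add(Add(Pow(Add(12, -6), 2), -4492), -10227) = Add(Add(Pow(6, 2), -4492), -10227) = Add(Add(36, -4492), -10227) = Add(-4456, -10227) = -14683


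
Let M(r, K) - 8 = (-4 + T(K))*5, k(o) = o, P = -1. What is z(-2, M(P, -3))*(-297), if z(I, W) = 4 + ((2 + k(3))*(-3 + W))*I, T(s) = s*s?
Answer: 87912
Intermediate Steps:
T(s) = s²
M(r, K) = -12 + 5*K² (M(r, K) = 8 + (-4 + K²)*5 = 8 + (-20 + 5*K²) = -12 + 5*K²)
z(I, W) = 4 + I*(-15 + 5*W) (z(I, W) = 4 + ((2 + 3)*(-3 + W))*I = 4 + (5*(-3 + W))*I = 4 + (-15 + 5*W)*I = 4 + I*(-15 + 5*W))
z(-2, M(P, -3))*(-297) = (4 - 15*(-2) + 5*(-2)*(-12 + 5*(-3)²))*(-297) = (4 + 30 + 5*(-2)*(-12 + 5*9))*(-297) = (4 + 30 + 5*(-2)*(-12 + 45))*(-297) = (4 + 30 + 5*(-2)*33)*(-297) = (4 + 30 - 330)*(-297) = -296*(-297) = 87912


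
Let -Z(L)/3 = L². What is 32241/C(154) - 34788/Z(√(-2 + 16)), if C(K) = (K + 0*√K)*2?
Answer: 26123/28 ≈ 932.96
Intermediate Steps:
Z(L) = -3*L²
C(K) = 2*K (C(K) = (K + 0)*2 = K*2 = 2*K)
32241/C(154) - 34788/Z(√(-2 + 16)) = 32241/((2*154)) - 34788*(-1/(3*(-2 + 16))) = 32241/308 - 34788/((-3*(√14)²)) = 32241*(1/308) - 34788/((-3*14)) = 2931/28 - 34788/(-42) = 2931/28 - 34788*(-1/42) = 2931/28 + 5798/7 = 26123/28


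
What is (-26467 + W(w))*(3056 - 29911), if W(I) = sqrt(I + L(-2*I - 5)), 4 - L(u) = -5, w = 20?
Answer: 710771285 - 26855*sqrt(29) ≈ 7.1063e+8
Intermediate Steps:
L(u) = 9 (L(u) = 4 - 1*(-5) = 4 + 5 = 9)
W(I) = sqrt(9 + I) (W(I) = sqrt(I + 9) = sqrt(9 + I))
(-26467 + W(w))*(3056 - 29911) = (-26467 + sqrt(9 + 20))*(3056 - 29911) = (-26467 + sqrt(29))*(-26855) = 710771285 - 26855*sqrt(29)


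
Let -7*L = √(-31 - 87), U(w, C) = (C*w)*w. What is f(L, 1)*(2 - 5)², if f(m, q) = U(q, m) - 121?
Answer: -1089 - 9*I*√118/7 ≈ -1089.0 - 13.966*I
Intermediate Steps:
U(w, C) = C*w²
L = -I*√118/7 (L = -√(-31 - 87)/7 = -I*√118/7 ≈ -1.5518*I)
f(m, q) = -121 + m*q² (f(m, q) = m*q² - 121 = -121 + m*q²)
f(L, 1)*(2 - 5)² = (-121 - I*√118/7*1²)*(2 - 5)² = (-121 - I*√118/7*1)*(-3)² = (-121 - I*√118/7)*9 = -1089 - 9*I*√118/7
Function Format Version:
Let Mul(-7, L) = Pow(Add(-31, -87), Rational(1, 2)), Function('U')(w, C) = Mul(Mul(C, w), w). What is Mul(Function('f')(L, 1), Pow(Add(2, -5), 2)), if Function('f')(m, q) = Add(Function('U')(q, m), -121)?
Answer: Add(-1089, Mul(Rational(-9, 7), I, Pow(118, Rational(1, 2)))) ≈ Add(-1089.0, Mul(-13.966, I))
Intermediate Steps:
Function('U')(w, C) = Mul(C, Pow(w, 2))
L = Mul(Rational(-1, 7), I, Pow(118, Rational(1, 2))) (L = Mul(Rational(-1, 7), Pow(Add(-31, -87), Rational(1, 2))) = Mul(Rational(-1, 7), Pow(-118, Rational(1, 2))) = Mul(Rational(-1, 7), Mul(I, Pow(118, Rational(1, 2)))) = Mul(Rational(-1, 7), I, Pow(118, Rational(1, 2))) ≈ Mul(-1.5518, I))
Function('f')(m, q) = Add(-121, Mul(m, Pow(q, 2))) (Function('f')(m, q) = Add(Mul(m, Pow(q, 2)), -121) = Add(-121, Mul(m, Pow(q, 2))))
Mul(Function('f')(L, 1), Pow(Add(2, -5), 2)) = Mul(Add(-121, Mul(Mul(Rational(-1, 7), I, Pow(118, Rational(1, 2))), Pow(1, 2))), Pow(Add(2, -5), 2)) = Mul(Add(-121, Mul(Mul(Rational(-1, 7), I, Pow(118, Rational(1, 2))), 1)), Pow(-3, 2)) = Mul(Add(-121, Mul(Rational(-1, 7), I, Pow(118, Rational(1, 2)))), 9) = Add(-1089, Mul(Rational(-9, 7), I, Pow(118, Rational(1, 2))))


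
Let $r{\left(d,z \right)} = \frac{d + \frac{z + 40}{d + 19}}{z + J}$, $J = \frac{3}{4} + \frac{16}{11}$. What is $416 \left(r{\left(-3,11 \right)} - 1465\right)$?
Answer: $- \frac{354081208}{581} \approx -6.0943 \cdot 10^{5}$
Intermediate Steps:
$J = \frac{97}{44}$ ($J = 3 \cdot \frac{1}{4} + 16 \cdot \frac{1}{11} = \frac{3}{4} + \frac{16}{11} = \frac{97}{44} \approx 2.2045$)
$r{\left(d,z \right)} = \frac{d + \frac{40 + z}{19 + d}}{\frac{97}{44} + z}$ ($r{\left(d,z \right)} = \frac{d + \frac{z + 40}{d + 19}}{z + \frac{97}{44}} = \frac{d + \frac{40 + z}{19 + d}}{\frac{97}{44} + z}$)
$416 \left(r{\left(-3,11 \right)} - 1465\right) = 416 \left(\frac{44 \left(40 + 11 + \left(-3\right)^{2} + 19 \left(-3\right)\right)}{1843 + 97 \left(-3\right) + 836 \cdot 11 + 44 \left(-3\right) 11} - 1465\right) = 416 \left(\frac{44 \left(40 + 11 + 9 - 57\right)}{1843 - 291 + 9196 - 1452} - 1465\right) = 416 \left(44 \cdot \frac{1}{9296} \cdot 3 - 1465\right) = 416 \left(\frac{33}{2324} - 1465\right) = 416 \left(- \frac{3404627}{2324}\right) = - \frac{354081208}{581}$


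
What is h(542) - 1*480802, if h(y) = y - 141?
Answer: -480401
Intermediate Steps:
h(y) = -141 + y
h(542) - 1*480802 = (-141 + 542) - 1*480802 = 401 - 480802 = -480401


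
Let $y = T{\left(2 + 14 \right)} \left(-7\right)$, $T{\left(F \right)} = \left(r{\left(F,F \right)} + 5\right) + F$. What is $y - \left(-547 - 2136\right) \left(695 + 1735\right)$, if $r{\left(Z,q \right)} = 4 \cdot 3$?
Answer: $6519459$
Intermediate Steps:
$r{\left(Z,q \right)} = 12$
$T{\left(F \right)} = 17 + F$ ($T{\left(F \right)} = \left(12 + 5\right) + F = 17 + F$)
$y = -231$ ($y = \left(17 + \left(2 + 14\right)\right) \left(-7\right) = \left(17 + 16\right) \left(-7\right) = 33 \left(-7\right) = -231$)
$y - \left(-547 - 2136\right) \left(695 + 1735\right) = -231 - \left(-547 - 2136\right) \left(695 + 1735\right) = -231 - \left(-2683\right) 2430 = -231 - -6519690 = -231 + 6519690 = 6519459$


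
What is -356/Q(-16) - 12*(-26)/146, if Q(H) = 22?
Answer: -11278/803 ≈ -14.045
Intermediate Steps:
-356/Q(-16) - 12*(-26)/146 = -356/22 - 12*(-26)/146 = -356*1/22 + 312*(1/146) = -178/11 + 156/73 = -11278/803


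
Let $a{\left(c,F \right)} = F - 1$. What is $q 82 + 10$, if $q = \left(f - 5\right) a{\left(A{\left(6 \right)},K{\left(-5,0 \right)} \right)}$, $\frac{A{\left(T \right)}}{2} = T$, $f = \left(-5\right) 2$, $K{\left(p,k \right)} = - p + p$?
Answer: $1240$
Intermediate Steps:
$K{\left(p,k \right)} = 0$
$f = -10$
$A{\left(T \right)} = 2 T$
$a{\left(c,F \right)} = -1 + F$
$q = 15$ ($q = \left(-10 - 5\right) \left(-1 + 0\right) = \left(-15\right) \left(-1\right) = 15$)
$q 82 + 10 = 15 \cdot 82 + 10 = 1230 + 10 = 1240$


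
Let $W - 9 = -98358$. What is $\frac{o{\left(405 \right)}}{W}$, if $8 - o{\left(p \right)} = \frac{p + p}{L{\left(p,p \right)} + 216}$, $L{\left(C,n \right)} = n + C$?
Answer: $- \frac{137}{1868631} \approx -7.3316 \cdot 10^{-5}$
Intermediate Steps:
$W = -98349$ ($W = 9 - 98358 = -98349$)
$L{\left(C,n \right)} = C + n$
$o{\left(p \right)} = 8 - \frac{2 p}{216 + 2 p}$ ($o{\left(p \right)} = 8 - \frac{p + p}{\left(p + p\right) + 216} = 8 - \frac{2 p}{2 p + 216} = 8 - \frac{2 p}{216 + 2 p}$)
$\frac{o{\left(405 \right)}}{W} = \frac{\frac{1}{108 + 405} \left(864 + 7 \cdot 405\right)}{-98349} = \frac{864 + 2835}{513} \left(- \frac{1}{98349}\right) = \frac{1}{513} \cdot 3699 \left(- \frac{1}{98349}\right) = \frac{137}{19} \left(- \frac{1}{98349}\right) = - \frac{137}{1868631}$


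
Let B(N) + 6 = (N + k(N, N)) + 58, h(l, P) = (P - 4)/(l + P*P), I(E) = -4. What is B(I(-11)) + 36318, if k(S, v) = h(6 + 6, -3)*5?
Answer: 109093/3 ≈ 36364.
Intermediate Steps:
h(l, P) = (-4 + P)/(l + P²)
k(S, v) = -5/3 (k(S, v) = ((-4 - 3)/((6 + 6) + (-3)²))*5 = (-7/(12 + 9))*5 = (-7/21)*5 = ((1/21)*(-7))*5 = -⅓*5 = -5/3)
B(N) = 151/3 + N (B(N) = -6 + ((N - 5/3) + 58) = -6 + ((-5/3 + N) + 58) = -6 + (169/3 + N) = 151/3 + N)
B(I(-11)) + 36318 = (151/3 - 4) + 36318 = 139/3 + 36318 = 109093/3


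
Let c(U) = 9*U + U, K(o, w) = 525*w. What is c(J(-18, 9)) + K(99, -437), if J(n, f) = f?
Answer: -229335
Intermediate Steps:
c(U) = 10*U
c(J(-18, 9)) + K(99, -437) = 10*9 + 525*(-437) = 90 - 229425 = -229335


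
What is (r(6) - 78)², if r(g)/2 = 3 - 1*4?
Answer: 6400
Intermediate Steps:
r(g) = -2 (r(g) = 2*(3 - 1*4) = 2*(3 - 4) = 2*(-1) = -2)
(r(6) - 78)² = (-2 - 78)² = (-80)² = 6400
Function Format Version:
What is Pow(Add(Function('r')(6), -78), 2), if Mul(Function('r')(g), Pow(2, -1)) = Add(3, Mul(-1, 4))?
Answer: 6400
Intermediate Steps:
Function('r')(g) = -2 (Function('r')(g) = Mul(2, Add(3, Mul(-1, 4))) = Mul(2, Add(3, -4)) = Mul(2, -1) = -2)
Pow(Add(Function('r')(6), -78), 2) = Pow(Add(-2, -78), 2) = Pow(-80, 2) = 6400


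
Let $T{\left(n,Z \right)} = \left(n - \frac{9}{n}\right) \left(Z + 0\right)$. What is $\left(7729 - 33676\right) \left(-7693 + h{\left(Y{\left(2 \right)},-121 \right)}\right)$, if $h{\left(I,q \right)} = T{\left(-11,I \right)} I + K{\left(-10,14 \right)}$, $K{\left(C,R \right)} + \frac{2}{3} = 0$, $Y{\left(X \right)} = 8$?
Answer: $\frac{2381891355}{11} \approx 2.1654 \cdot 10^{8}$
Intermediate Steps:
$K{\left(C,R \right)} = - \frac{2}{3}$ ($K{\left(C,R \right)} = - \frac{2}{3} + 0 = - \frac{2}{3}$)
$T{\left(n,Z \right)} = Z \left(n - \frac{9}{n}\right)$ ($T{\left(n,Z \right)} = \left(n - \frac{9}{n}\right) Z = Z \left(n - \frac{9}{n}\right)$)
$h{\left(I,q \right)} = - \frac{2}{3} - \frac{112 I^{2}}{11}$ ($h{\left(I,q \right)} = \frac{I \left(-9 + \left(-11\right)^{2}\right)}{-11} I - \frac{2}{3} = I \left(- \frac{1}{11}\right) \left(-9 + 121\right) I - \frac{2}{3} = I \left(- \frac{1}{11}\right) 112 I - \frac{2}{3} = - \frac{112 I}{11} I - \frac{2}{3} = - \frac{112 I^{2}}{11} - \frac{2}{3} = - \frac{2}{3} - \frac{112 I^{2}}{11}$)
$\left(7729 - 33676\right) \left(-7693 + h{\left(Y{\left(2 \right)},-121 \right)}\right) = \left(7729 - 33676\right) \left(-7693 - \left(\frac{2}{3} + \frac{112 \cdot 8^{2}}{11}\right)\right) = - 25947 \left(-7693 - \frac{21526}{33}\right) = \left(-25947\right) \left(- \frac{275395}{33}\right) = \frac{2381891355}{11}$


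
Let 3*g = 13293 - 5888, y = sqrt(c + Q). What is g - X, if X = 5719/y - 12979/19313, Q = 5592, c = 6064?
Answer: 143051702/57939 - 5719*sqrt(2914)/5828 ≈ 2416.0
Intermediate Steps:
y = 2*sqrt(2914) (y = sqrt(6064 + 5592) = sqrt(11656) = 2*sqrt(2914) ≈ 107.96)
g = 7405/3 (g = (13293 - 5888)/3 = (1/3)*7405 = 7405/3 ≈ 2468.3)
X = -12979/19313 + 5719*sqrt(2914)/5828 (X = 5719/((2*sqrt(2914))) - 12979/19313 = 5719*(sqrt(2914)/5828) - 12979*1/19313 = 5719*sqrt(2914)/5828 - 12979/19313 = -12979/19313 + 5719*sqrt(2914)/5828 ≈ 52.300)
g - X = 7405/3 - (-12979/19313 + 5719*sqrt(2914)/5828) = 7405/3 + (12979/19313 - 5719*sqrt(2914)/5828) = 143051702/57939 - 5719*sqrt(2914)/5828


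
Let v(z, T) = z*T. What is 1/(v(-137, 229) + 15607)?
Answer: -1/15766 ≈ -6.3428e-5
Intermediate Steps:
v(z, T) = T*z
1/(v(-137, 229) + 15607) = 1/(229*(-137) + 15607) = 1/(-31373 + 15607) = 1/(-15766) = -1/15766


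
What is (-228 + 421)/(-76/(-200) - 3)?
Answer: -9650/131 ≈ -73.664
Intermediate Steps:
(-228 + 421)/(-76/(-200) - 3) = 193/(-76*(-1/200) - 3) = 193/(19/50 - 3) = 193/(-131/50) = 193*(-50/131) = -9650/131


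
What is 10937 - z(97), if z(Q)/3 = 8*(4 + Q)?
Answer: 8513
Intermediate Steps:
z(Q) = 96 + 24*Q (z(Q) = 3*(8*(4 + Q)) = 3*(32 + 8*Q) = 96 + 24*Q)
10937 - z(97) = 10937 - (96 + 24*97) = 10937 - (96 + 2328) = 10937 - 1*2424 = 10937 - 2424 = 8513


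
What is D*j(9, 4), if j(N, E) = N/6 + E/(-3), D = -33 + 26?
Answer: -7/6 ≈ -1.1667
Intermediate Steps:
D = -7
j(N, E) = -E/3 + N/6 (j(N, E) = N*(⅙) + E*(-⅓) = N/6 - E/3 = -E/3 + N/6)
D*j(9, 4) = -7*(-⅓*4 + (⅙)*9) = -7*(-4/3 + 3/2) = -7*⅙ = -7/6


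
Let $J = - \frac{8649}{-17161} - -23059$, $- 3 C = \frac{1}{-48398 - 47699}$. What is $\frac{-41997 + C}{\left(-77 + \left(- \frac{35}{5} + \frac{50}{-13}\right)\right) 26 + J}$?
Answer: $- \frac{103887177819643}{51391967941692} \approx -2.0215$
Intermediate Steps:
$C = \frac{1}{288291}$ ($C = - \frac{1}{3 \left(-48398 - 47699\right)} = - \frac{1}{3 \left(-96097\right)} = \left(- \frac{1}{3}\right) \left(- \frac{1}{96097}\right) = \frac{1}{288291} \approx 3.4687 \cdot 10^{-6}$)
$J = \frac{395724148}{17161}$ ($J = \left(-8649\right) \left(- \frac{1}{17161}\right) + 23059 = \frac{8649}{17161} + 23059 = \frac{395724148}{17161} \approx 23060.0$)
$\frac{-41997 + C}{\left(-77 + \left(- \frac{35}{5} + \frac{50}{-13}\right)\right) 26 + J} = \frac{-41997 + \frac{1}{288291}}{\left(-77 + \left(- \frac{35}{5} + \frac{50}{-13}\right)\right) 26 + \frac{395724148}{17161}} = - \frac{12107357126}{288291 \left(\left(-77 + \left(\left(-35\right) \frac{1}{5} + 50 \left(- \frac{1}{13}\right)\right)\right) 26 + \frac{395724148}{17161}\right)} = - \frac{12107357126}{288291 \left(\left(-77 - \frac{141}{13}\right) 26 + \frac{395724148}{17161}\right)} = - \frac{12107357126}{288291 \left(\left(- \frac{1142}{13}\right) 26 + \frac{395724148}{17161}\right)} = - \frac{12107357126}{288291 \left(-2284 + \frac{395724148}{17161}\right)} = - \frac{12107357126}{288291 \cdot \frac{356528424}{17161}} = \left(- \frac{12107357126}{288291}\right) \frac{17161}{356528424} = - \frac{103887177819643}{51391967941692}$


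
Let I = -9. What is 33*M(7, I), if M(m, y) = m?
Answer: 231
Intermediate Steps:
33*M(7, I) = 33*7 = 231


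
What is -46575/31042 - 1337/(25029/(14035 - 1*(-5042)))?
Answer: -264307131511/258983406 ≈ -1020.6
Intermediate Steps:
-46575/31042 - 1337/(25029/(14035 - 1*(-5042))) = -46575*1/31042 - 1337/(25029/(14035 + 5042)) = -46575/31042 - 1337/(25029/19077) = -46575/31042 - 1337/(25029*(1/19077)) = -46575/31042 - 1337/8343/6359 = -46575/31042 - 1337*6359/8343 = -46575/31042 - 8501983/8343 = -264307131511/258983406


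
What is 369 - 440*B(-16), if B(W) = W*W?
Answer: -112271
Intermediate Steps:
B(W) = W²
369 - 440*B(-16) = 369 - 440*(-16)² = 369 - 440*256 = 369 - 112640 = -112271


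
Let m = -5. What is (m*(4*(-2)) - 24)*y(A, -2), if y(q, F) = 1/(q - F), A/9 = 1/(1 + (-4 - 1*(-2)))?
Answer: -16/7 ≈ -2.2857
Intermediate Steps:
A = -9 (A = 9/(1 + (-4 - 1*(-2))) = 9/(1 + (-4 + 2)) = 9/(1 - 2) = 9/(-1) = 9*(-1) = -9)
(m*(4*(-2)) - 24)*y(A, -2) = (-20*(-2) - 24)/(-9 - 1*(-2)) = (-5*(-8) - 24)/(-9 + 2) = (40 - 24)/(-7) = 16*(-1/7) = -16/7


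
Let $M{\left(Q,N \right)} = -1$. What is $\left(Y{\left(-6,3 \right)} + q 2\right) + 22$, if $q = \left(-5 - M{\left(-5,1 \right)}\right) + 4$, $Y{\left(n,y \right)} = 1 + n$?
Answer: $17$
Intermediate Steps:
$q = 0$ ($q = \left(-5 - -1\right) + 4 = \left(-5 + 1\right) + 4 = -4 + 4 = 0$)
$\left(Y{\left(-6,3 \right)} + q 2\right) + 22 = \left(\left(1 - 6\right) + 0 \cdot 2\right) + 22 = \left(-5 + 0\right) + 22 = -5 + 22 = 17$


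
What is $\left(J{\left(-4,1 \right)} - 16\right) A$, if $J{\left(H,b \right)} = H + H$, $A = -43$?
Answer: $1032$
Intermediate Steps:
$J{\left(H,b \right)} = 2 H$
$\left(J{\left(-4,1 \right)} - 16\right) A = \left(2 \left(-4\right) - 16\right) \left(-43\right) = \left(-8 - 16\right) \left(-43\right) = \left(-24\right) \left(-43\right) = 1032$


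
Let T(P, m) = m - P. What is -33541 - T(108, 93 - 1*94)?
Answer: -33432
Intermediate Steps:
-33541 - T(108, 93 - 1*94) = -33541 - ((93 - 1*94) - 1*108) = -33541 - ((93 - 94) - 108) = -33541 - (-1 - 108) = -33541 - 1*(-109) = -33541 + 109 = -33432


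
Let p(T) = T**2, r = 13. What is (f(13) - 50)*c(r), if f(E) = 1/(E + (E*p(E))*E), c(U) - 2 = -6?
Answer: 2857398/14287 ≈ 200.00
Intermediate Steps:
c(U) = -4 (c(U) = 2 - 6 = -4)
f(E) = 1/(E + E**4) (f(E) = 1/(E + (E*E**2)*E) = 1/(E + E**3*E) = 1/(E + E**4))
(f(13) - 50)*c(r) = (1/(13 + 13**4) - 50)*(-4) = (1/(13 + 28561) - 50)*(-4) = (1/28574 - 50)*(-4) = -1428699/28574*(-4) = 2857398/14287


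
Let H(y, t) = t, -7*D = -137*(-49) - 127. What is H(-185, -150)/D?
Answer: 525/3293 ≈ 0.15943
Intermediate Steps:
D = -6586/7 (D = -(-137*(-49) - 127)/7 = -(6713 - 127)/7 = -1/7*6586 = -6586/7 ≈ -940.86)
H(-185, -150)/D = -150/(-6586/7) = -150*(-7/6586) = 525/3293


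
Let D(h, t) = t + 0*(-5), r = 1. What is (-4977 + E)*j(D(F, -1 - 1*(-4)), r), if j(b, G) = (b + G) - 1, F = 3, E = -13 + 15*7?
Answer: -14655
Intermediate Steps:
E = 92 (E = -13 + 105 = 92)
D(h, t) = t (D(h, t) = t + 0 = t)
j(b, G) = -1 + G + b (j(b, G) = (G + b) - 1 = -1 + G + b)
(-4977 + E)*j(D(F, -1 - 1*(-4)), r) = (-4977 + 92)*(-1 + 1 + (-1 - 1*(-4))) = -4885*(-1 + 1 + (-1 + 4)) = -4885*(-1 + 1 + 3) = -4885*3 = -14655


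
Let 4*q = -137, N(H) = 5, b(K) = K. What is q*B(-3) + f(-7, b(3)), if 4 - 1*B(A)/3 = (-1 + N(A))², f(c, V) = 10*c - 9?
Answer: 1154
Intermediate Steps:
f(c, V) = -9 + 10*c
B(A) = -36 (B(A) = 12 - 3*(-1 + 5)² = 12 - 3*4² = 12 - 3*16 = 12 - 48 = -36)
q = -137/4 (q = (¼)*(-137) = -137/4 ≈ -34.250)
q*B(-3) + f(-7, b(3)) = -137/4*(-36) + (-9 + 10*(-7)) = 1233 + (-9 - 70) = 1233 - 79 = 1154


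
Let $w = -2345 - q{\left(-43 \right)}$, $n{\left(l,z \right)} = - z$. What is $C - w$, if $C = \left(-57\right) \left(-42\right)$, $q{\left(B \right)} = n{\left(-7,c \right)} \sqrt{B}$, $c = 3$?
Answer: $4739 - 3 i \sqrt{43} \approx 4739.0 - 19.672 i$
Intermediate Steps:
$q{\left(B \right)} = - 3 \sqrt{B}$ ($q{\left(B \right)} = \left(-1\right) 3 \sqrt{B} = - 3 \sqrt{B}$)
$C = 2394$
$w = -2345 + 3 i \sqrt{43}$ ($w = -2345 - - 3 \sqrt{-43} = -2345 - - 3 i \sqrt{43} = -2345 + 3 i \sqrt{43} \approx -2345.0 + 19.672 i$)
$C - w = 2394 - \left(-2345 + 3 i \sqrt{43}\right) = 2394 + \left(2345 - 3 i \sqrt{43}\right) = 4739 - 3 i \sqrt{43}$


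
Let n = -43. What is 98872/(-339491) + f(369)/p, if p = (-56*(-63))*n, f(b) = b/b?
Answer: -14999617379/51502142664 ≈ -0.29124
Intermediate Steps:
f(b) = 1
p = -151704 (p = -56*(-63)*(-43) = 3528*(-43) = -151704)
98872/(-339491) + f(369)/p = 98872/(-339491) + 1/(-151704) = 98872*(-1/339491) + 1*(-1/151704) = -98872/339491 - 1/151704 = -14999617379/51502142664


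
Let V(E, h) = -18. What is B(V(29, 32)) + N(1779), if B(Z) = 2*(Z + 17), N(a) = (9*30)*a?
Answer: 480328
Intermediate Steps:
N(a) = 270*a
B(Z) = 34 + 2*Z (B(Z) = 2*(17 + Z) = 34 + 2*Z)
B(V(29, 32)) + N(1779) = (34 + 2*(-18)) + 270*1779 = (34 - 36) + 480330 = -2 + 480330 = 480328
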